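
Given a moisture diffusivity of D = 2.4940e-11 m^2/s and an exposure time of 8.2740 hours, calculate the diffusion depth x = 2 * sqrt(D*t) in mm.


t = 8.2740 hr * 3600 = 29786.4000 s
D * t = 2.4940e-11 * 29786.4000 = 7.4287e-07
x = 2 * sqrt(D*t) = 2 * sqrt(7.4287e-07) = 0.0017238 m = 1.7238 mm


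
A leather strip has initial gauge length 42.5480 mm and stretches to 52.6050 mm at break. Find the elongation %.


Formula: Elongation = (Lf - L0) / L0 * 100
Substituting: Elongation = (52.6050 - 42.5480) / 42.5480 * 100
Result: 23.6368 %


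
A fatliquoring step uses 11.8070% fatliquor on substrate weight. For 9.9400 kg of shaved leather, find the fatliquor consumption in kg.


Formula: Fat = substrate * pct / 100
Substituting: Fat = 9.9400 * 11.8070 / 100
Result: 1.1736 kg


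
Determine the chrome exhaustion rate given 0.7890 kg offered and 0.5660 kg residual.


Formula: Uptake = (offered - residual) / offered * 100
Substituting: Uptake = (0.7890 - 0.5660) / 0.7890 * 100
Result: 28.2636 %


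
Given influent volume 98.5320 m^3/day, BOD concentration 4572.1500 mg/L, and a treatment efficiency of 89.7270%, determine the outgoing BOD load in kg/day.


Load_in = volume * conc / 1000 = 98.5320 * 4572.1500 / 1000 = 450.5031 kg/day
Removed = Load_in * eff / 100 = 450.5031 * 89.7270 / 100 = 404.2229 kg/day
Load_out = Load_in - Removed = 450.5031 - 404.2229 = 46.2802 kg/day


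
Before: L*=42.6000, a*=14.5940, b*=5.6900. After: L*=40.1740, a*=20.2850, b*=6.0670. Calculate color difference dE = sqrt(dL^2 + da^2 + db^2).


dL = -2.4260, da = 5.6910, db = 0.3770
dE = sqrt((-2.4260)^2 + 5.6910^2 + 0.3770^2) = 6.1980


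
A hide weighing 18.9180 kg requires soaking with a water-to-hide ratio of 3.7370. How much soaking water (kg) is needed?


Formula: Water = hide_weight * ratio
Substituting: Water = 18.9180 * 3.7370
Result: 70.6966 kg


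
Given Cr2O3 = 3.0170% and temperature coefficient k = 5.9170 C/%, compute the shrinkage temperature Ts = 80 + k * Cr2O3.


Formula: Ts = 80 + k * Cr2O3
Substituting: Ts = 80 + 5.9170 * 3.0170
Result: 97.8516 C


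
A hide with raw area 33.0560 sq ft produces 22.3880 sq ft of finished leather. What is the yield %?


Formula: Yield = finished / raw * 100
Substituting: Yield = 22.3880 / 33.0560 * 100
Result: 67.7275 %


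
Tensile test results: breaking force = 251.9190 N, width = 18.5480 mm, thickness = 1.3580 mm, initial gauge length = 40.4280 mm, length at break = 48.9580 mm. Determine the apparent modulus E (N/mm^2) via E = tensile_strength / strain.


TS = F / (w * t) = 251.9190 / (18.5480 * 1.3580) = 10.0015 N/mm^2
strain = (Lf - L0) / L0 = (48.9580 - 40.4280) / 40.4280 = 0.2110
E = TS / strain = 10.0015 / 0.2110 = 47.4021 N/mm^2


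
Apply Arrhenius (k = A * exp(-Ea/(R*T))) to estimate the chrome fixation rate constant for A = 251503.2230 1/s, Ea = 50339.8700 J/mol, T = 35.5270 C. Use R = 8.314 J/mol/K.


T_K = T_C + 273.15 = 35.5270 + 273.15 = 308.6770 K
exponent = -Ea / (R * T_K) = -50339.8700 / (8.314 * 308.6770) = -19.6154
k = A * exp(exponent) = 251503.2230 * exp(-19.6154) = 7.6150e-04 1/s


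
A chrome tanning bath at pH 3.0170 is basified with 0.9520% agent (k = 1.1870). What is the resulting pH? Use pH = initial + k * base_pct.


Formula: pH_final = pH_initial + k * base_pct
Substituting: pH_final = 3.0170 + 1.1870 * 0.9520
Result: 4.1470


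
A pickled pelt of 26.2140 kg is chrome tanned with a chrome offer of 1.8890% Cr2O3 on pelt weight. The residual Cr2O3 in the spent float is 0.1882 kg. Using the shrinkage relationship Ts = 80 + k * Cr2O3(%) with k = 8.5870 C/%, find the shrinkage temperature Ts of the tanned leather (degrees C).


Offered = pelt * offer_pct / 100 = 26.2140 * 1.8890 / 100 = 0.4952 kg
Uptake = offered - residual = 0.4952 - 0.1882 = 0.3070 kg
Cr2O3% on pelt = uptake / pelt * 100 = 0.3070 / 26.2140 * 100 = 1.1711 %
Ts = 80 + k * Cr2O3% = 80 + 8.5870 * 1.1711 = 90.0559 C


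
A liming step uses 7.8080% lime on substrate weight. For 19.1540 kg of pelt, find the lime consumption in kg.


Formula: Lime = substrate * pct / 100
Substituting: Lime = 19.1540 * 7.8080 / 100
Result: 1.4955 kg


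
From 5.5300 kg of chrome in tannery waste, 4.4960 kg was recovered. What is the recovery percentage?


Formula: Recovery = recovered / input * 100
Substituting: Recovery = 4.4960 / 5.5300 * 100
Result: 81.3020 %


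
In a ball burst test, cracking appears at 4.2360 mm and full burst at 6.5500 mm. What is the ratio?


Formula: Ratio = crack / burst
Substituting: Ratio = 4.2360 / 6.5500
Result: 0.6467


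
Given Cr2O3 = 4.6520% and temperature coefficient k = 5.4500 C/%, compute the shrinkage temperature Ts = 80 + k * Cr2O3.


Formula: Ts = 80 + k * Cr2O3
Substituting: Ts = 80 + 5.4500 * 4.6520
Result: 105.3534 C


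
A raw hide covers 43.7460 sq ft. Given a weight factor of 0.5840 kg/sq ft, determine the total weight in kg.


Formula: Weight = area * weight_per_sqft
Substituting: Weight = 43.7460 * 0.5840
Result: 25.5477 kg


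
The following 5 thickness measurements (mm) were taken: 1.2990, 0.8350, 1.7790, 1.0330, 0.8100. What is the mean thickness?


Formula: Average = sum / n
Substituting: Average = 5.7560 / 5
Result: 1.1512 mm


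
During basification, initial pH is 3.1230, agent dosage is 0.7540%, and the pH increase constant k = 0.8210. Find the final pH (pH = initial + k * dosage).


Formula: pH_final = pH_initial + k * base_pct
Substituting: pH_final = 3.1230 + 0.8210 * 0.7540
Result: 3.7420


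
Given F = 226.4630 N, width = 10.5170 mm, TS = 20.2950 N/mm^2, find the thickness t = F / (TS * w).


Formula: t = F / (TS * w)
Substituting: t = 226.4630 / (20.2950 * 10.5170)
Result: 1.0610 mm


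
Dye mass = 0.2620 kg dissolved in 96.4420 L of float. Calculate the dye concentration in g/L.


Formula: Conc = dye_mass(kg) / volume(L) * 1000
Substituting: Conc = 0.2620 / 96.4420 * 1000
Result: 2.7167 g/L


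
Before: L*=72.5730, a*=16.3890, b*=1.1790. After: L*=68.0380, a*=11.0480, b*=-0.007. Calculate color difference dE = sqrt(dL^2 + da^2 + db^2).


dL = -4.5350, da = -5.3410, db = -1.1860
dE = sqrt((-4.5350)^2 + (-5.3410)^2 + (-1.1860)^2) = 7.1063


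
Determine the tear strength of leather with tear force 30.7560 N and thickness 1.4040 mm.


Formula: Tear strength = force / thickness
Substituting: Tear strength = 30.7560 / 1.4040
Result: 21.9060 N/mm


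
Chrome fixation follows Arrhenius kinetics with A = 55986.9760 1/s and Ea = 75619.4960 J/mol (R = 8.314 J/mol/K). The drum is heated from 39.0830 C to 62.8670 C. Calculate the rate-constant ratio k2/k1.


T1 = 39.0830 + 273.15 = 312.2330 K; T2 = 62.8670 + 273.15 = 336.0170 K
k1 = A * exp(-Ea/(R*T1)) = 55986.9760 * exp(-75619.4960/(8.314*312.2330)) = 1.2501e-08 1/s
k2 = A * exp(-Ea/(R*T2)) = 55986.9760 * exp(-75619.4960/(8.314*336.0170)) = 9.8273e-08 1/s
k2/k1 = 9.8273e-08 / 1.2501e-08 = 7.8609


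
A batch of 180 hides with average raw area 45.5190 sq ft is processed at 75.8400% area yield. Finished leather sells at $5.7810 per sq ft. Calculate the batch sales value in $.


Raw_total = N * avg_area = 180 * 45.5190 = 8193.4200 sq ft
Finished = Raw_total * yield / 100 = 8193.4200 * 75.8400 / 100 = 6213.8897 sq ft
Value = Finished * price = 6213.8897 * 5.7810 = 35922.4965 $


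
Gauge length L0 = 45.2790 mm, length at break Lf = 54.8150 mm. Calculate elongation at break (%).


Formula: Elongation = (Lf - L0) / L0 * 100
Substituting: Elongation = (54.8150 - 45.2790) / 45.2790 * 100
Result: 21.0605 %


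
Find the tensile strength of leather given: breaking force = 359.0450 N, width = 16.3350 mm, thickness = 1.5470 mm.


Formula: TS = force / (width * thickness)
Substituting: TS = 359.0450 / (16.3350 * 1.5470)
Result: 14.2082 N/mm^2


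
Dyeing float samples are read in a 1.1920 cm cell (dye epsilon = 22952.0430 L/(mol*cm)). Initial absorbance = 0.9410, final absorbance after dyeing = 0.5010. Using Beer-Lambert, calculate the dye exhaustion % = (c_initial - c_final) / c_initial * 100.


c_initial = A_i / (epsilon * l) = 0.9410 / (22952.0430 * 1.1920) = 3.4395e-05 mol/L
c_final = A_f / (epsilon * l) = 0.5010 / (22952.0430 * 1.1920) = 1.8312e-05 mol/L
Exhaustion = (c_initial - c_final) / c_initial * 100 = (3.4395e-05 - 1.8312e-05) / 3.4395e-05 * 100 = 46.7588 %


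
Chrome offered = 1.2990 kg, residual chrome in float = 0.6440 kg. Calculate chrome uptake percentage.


Formula: Uptake = (offered - residual) / offered * 100
Substituting: Uptake = (1.2990 - 0.6440) / 1.2990 * 100
Result: 50.4234 %


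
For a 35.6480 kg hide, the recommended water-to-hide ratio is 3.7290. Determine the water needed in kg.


Formula: Water = hide_weight * ratio
Substituting: Water = 35.6480 * 3.7290
Result: 132.9314 kg


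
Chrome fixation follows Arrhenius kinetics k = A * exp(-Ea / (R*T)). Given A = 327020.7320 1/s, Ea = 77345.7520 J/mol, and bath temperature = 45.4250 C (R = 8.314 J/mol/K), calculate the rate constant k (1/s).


T_K = T_C + 273.15 = 45.4250 + 273.15 = 318.5750 K
exponent = -Ea / (R * T_K) = -77345.7520 / (8.314 * 318.5750) = -29.2021
k = A * exp(exponent) = 327020.7320 * exp(-29.2021) = 6.7959e-08 1/s


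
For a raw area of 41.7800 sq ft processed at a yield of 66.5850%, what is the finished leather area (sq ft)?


Formula: finished = raw * yield / 100
Substituting: finished = 41.7800 * 66.5850 / 100
Result: 27.8192 sq ft


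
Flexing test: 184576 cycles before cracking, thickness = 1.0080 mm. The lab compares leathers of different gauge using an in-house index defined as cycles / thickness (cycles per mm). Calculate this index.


Formula: Index = cycles / thickness
Substituting: Index = 184576 / 1.0080
Result: 183111.1111 cycles/mm


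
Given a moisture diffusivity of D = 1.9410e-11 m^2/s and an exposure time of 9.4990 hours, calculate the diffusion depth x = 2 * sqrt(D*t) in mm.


t = 9.4990 hr * 3600 = 34196.4000 s
D * t = 1.9410e-11 * 34196.4000 = 6.6375e-07
x = 2 * sqrt(D*t) = 2 * sqrt(6.6375e-07) = 0.00162942 m = 1.6294 mm


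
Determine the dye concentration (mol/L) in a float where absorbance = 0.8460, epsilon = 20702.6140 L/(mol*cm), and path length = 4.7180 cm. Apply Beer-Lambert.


Formula: c = A / (epsilon * l)
Substituting: c = 0.8460 / (20702.6140 * 4.7180)
Result: 8.6614e-06 mol/L


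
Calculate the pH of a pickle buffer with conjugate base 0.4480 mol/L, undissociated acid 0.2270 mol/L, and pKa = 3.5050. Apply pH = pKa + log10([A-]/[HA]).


ratio = [A-] / [HA] = 0.4480 / 0.2270 = 1.9736
log10(ratio) = 0.2953
pH = pKa + log10(ratio) = 3.5050 + 0.2953 = 3.8003


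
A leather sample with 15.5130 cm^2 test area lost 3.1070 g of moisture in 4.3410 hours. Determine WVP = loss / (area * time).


Formula: WVP = loss / (area * time)
Substituting: WVP = 3.1070 / (15.5130 * 4.3410)
Result: 0.0461377 g/(cm^2*hr)


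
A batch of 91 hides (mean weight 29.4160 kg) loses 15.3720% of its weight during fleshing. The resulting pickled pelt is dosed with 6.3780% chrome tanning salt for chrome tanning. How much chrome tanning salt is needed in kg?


Total_raw = N * avg_wt = 91 * 29.4160 = 2676.8560 kg
Substrate = Total_raw * (1 - loss/100) = 2676.8560 * (1 - 15.3720/100) = 2265.3697 kg
Chrome = Substrate * pct / 100 = 2265.3697 * 6.3780 / 100 = 144.4853 kg


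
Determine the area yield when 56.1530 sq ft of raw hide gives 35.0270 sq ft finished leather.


Formula: Yield = finished / raw * 100
Substituting: Yield = 35.0270 / 56.1530 * 100
Result: 62.3778 %


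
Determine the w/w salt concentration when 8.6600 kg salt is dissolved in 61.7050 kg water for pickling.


Formula: Conc = salt / (water + salt) * 100
Substituting: Conc = 8.6600 / (61.7050 + 8.6600) * 100
Result: 12.3073 %


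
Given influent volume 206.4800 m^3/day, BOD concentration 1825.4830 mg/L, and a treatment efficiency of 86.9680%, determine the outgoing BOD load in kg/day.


Load_in = volume * conc / 1000 = 206.4800 * 1825.4830 / 1000 = 376.9257 kg/day
Removed = Load_in * eff / 100 = 376.9257 * 86.9680 / 100 = 327.8048 kg/day
Load_out = Load_in - Removed = 376.9257 - 327.8048 = 49.1210 kg/day


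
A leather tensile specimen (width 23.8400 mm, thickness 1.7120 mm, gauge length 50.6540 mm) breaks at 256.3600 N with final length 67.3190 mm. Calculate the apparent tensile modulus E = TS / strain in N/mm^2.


TS = F / (w * t) = 256.3600 / (23.8400 * 1.7120) = 6.2812 N/mm^2
strain = (Lf - L0) / L0 = (67.3190 - 50.6540) / 50.6540 = 0.3290
E = TS / strain = 6.2812 / 0.3290 = 19.0919 N/mm^2


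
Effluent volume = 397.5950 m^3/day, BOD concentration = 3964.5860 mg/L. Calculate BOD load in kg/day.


Formula: BOD_load = volume * conc / 1000
Substituting: BOD_load = 397.5950 * 3964.5860 / 1000
Result: 1576.2996 kg/day


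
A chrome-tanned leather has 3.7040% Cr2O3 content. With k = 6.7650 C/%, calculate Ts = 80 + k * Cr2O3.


Formula: Ts = 80 + k * Cr2O3
Substituting: Ts = 80 + 6.7650 * 3.7040
Result: 105.0576 C


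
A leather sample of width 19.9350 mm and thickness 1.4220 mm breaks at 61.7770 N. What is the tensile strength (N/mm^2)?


Formula: TS = force / (width * thickness)
Substituting: TS = 61.7770 / (19.9350 * 1.4220)
Result: 2.1793 N/mm^2


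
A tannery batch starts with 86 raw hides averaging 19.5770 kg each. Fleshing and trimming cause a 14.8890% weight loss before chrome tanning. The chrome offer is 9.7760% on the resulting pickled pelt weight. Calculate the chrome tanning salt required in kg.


Total_raw = N * avg_wt = 86 * 19.5770 = 1683.6220 kg
Substrate = Total_raw * (1 - loss/100) = 1683.6220 * (1 - 14.8890/100) = 1432.9475 kg
Chrome = Substrate * pct / 100 = 1432.9475 * 9.7760 / 100 = 140.0849 kg


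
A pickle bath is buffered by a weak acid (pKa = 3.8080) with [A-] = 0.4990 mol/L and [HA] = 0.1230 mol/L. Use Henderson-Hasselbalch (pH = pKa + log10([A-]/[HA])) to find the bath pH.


ratio = [A-] / [HA] = 0.4990 / 0.1230 = 4.0569
log10(ratio) = 0.6082
pH = pKa + log10(ratio) = 3.8080 + 0.6082 = 4.4162


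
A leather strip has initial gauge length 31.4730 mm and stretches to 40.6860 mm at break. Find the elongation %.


Formula: Elongation = (Lf - L0) / L0 * 100
Substituting: Elongation = (40.6860 - 31.4730) / 31.4730 * 100
Result: 29.2727 %


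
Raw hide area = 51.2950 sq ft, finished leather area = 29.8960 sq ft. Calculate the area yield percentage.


Formula: Yield = finished / raw * 100
Substituting: Yield = 29.8960 / 51.2950 * 100
Result: 58.2825 %


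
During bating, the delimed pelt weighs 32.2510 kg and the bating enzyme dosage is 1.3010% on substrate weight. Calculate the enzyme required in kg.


Formula: Enzyme = substrate * pct / 100
Substituting: Enzyme = 32.2510 * 1.3010 / 100
Result: 0.4196 kg


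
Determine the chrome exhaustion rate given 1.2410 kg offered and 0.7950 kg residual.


Formula: Uptake = (offered - residual) / offered * 100
Substituting: Uptake = (1.2410 - 0.7950) / 1.2410 * 100
Result: 35.9388 %


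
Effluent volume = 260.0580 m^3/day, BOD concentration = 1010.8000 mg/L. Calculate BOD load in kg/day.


Formula: BOD_load = volume * conc / 1000
Substituting: BOD_load = 260.0580 * 1010.8000 / 1000
Result: 262.8666 kg/day


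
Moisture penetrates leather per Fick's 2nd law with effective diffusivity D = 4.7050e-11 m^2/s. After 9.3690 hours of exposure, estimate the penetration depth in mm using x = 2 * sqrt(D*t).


t = 9.3690 hr * 3600 = 33728.4000 s
D * t = 4.7050e-11 * 33728.4000 = 1.5869e-06
x = 2 * sqrt(D*t) = 2 * sqrt(1.5869e-06) = 0.00251946 m = 2.5195 mm


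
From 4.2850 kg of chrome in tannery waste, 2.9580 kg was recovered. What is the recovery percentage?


Formula: Recovery = recovered / input * 100
Substituting: Recovery = 2.9580 / 4.2850 * 100
Result: 69.0315 %


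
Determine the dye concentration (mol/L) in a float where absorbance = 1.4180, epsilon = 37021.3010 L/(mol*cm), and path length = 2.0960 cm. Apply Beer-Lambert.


Formula: c = A / (epsilon * l)
Substituting: c = 1.4180 / (37021.3010 * 2.0960)
Result: 1.8274e-05 mol/L


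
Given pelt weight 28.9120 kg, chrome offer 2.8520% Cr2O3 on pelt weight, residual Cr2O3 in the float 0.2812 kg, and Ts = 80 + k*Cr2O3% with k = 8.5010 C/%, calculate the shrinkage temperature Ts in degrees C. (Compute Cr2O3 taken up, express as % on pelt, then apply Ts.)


Offered = pelt * offer_pct / 100 = 28.9120 * 2.8520 / 100 = 0.8246 kg
Uptake = offered - residual = 0.8246 - 0.2812 = 0.5434 kg
Cr2O3% on pelt = uptake / pelt * 100 = 0.5434 / 28.9120 * 100 = 1.8794 %
Ts = 80 + k * Cr2O3% = 80 + 8.5010 * 1.8794 = 95.9767 C


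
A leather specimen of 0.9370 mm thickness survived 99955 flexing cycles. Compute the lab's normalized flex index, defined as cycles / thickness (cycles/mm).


Formula: Index = cycles / thickness
Substituting: Index = 99955 / 0.9370
Result: 106675.5603 cycles/mm


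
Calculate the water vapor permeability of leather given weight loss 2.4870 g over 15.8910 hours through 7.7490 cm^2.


Formula: WVP = loss / (area * time)
Substituting: WVP = 2.4870 / (7.7490 * 15.8910)
Result: 0.0201966 g/(cm^2*hr)


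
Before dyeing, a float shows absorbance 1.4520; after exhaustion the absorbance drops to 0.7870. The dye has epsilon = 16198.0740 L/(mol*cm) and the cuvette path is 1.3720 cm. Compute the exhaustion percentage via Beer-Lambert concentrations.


c_initial = A_i / (epsilon * l) = 1.4520 / (16198.0740 * 1.3720) = 6.5335e-05 mol/L
c_final = A_f / (epsilon * l) = 0.7870 / (16198.0740 * 1.3720) = 3.5413e-05 mol/L
Exhaustion = (c_initial - c_final) / c_initial * 100 = (6.5335e-05 - 3.5413e-05) / 6.5335e-05 * 100 = 45.7989 %


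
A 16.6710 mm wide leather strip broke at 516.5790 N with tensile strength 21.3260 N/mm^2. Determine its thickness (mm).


Formula: t = F / (TS * w)
Substituting: t = 516.5790 / (21.3260 * 16.6710)
Result: 1.4530 mm


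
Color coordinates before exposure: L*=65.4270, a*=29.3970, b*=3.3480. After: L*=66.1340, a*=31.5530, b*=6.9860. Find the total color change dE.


dL = 0.7070, da = 2.1560, db = 3.6380
dE = sqrt(0.7070^2 + 2.1560^2 + 3.6380^2) = 4.2876


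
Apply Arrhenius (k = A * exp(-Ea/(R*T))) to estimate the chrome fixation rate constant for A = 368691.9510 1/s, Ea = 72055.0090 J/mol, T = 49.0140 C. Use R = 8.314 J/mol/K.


T_K = T_C + 273.15 = 49.0140 + 273.15 = 322.1640 K
exponent = -Ea / (R * T_K) = -72055.0090 / (8.314 * 322.1640) = -26.9015
k = A * exp(exponent) = 368691.9510 * exp(-26.9015) = 7.6467e-07 1/s


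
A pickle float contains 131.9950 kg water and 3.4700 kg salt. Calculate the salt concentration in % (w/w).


Formula: Conc = salt / (water + salt) * 100
Substituting: Conc = 3.4700 / (131.9950 + 3.4700) * 100
Result: 2.5615 %


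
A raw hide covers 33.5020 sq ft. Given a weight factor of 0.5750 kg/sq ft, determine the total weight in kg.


Formula: Weight = area * weight_per_sqft
Substituting: Weight = 33.5020 * 0.5750
Result: 19.2636 kg


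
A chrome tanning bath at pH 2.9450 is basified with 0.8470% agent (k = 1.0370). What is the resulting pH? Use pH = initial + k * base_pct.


Formula: pH_final = pH_initial + k * base_pct
Substituting: pH_final = 2.9450 + 1.0370 * 0.8470
Result: 3.8233


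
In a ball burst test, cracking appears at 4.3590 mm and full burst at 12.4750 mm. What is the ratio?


Formula: Ratio = crack / burst
Substituting: Ratio = 4.3590 / 12.4750
Result: 0.3494


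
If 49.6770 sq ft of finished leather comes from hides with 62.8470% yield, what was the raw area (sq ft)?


Formula: raw = finished * 100 / yield
Substituting: raw = 49.6770 * 100 / 62.8470
Result: 79.0443 sq ft


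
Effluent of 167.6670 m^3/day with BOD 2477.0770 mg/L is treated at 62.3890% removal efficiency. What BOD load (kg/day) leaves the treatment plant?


Load_in = volume * conc / 1000 = 167.6670 * 2477.0770 / 1000 = 415.3241 kg/day
Removed = Load_in * eff / 100 = 415.3241 * 62.3890 / 100 = 259.1165 kg/day
Load_out = Load_in - Removed = 415.3241 - 259.1165 = 156.2075 kg/day


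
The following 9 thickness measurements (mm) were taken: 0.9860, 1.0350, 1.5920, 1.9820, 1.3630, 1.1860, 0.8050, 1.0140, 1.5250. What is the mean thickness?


Formula: Average = sum / n
Substituting: Average = 11.4880 / 9
Result: 1.2764 mm


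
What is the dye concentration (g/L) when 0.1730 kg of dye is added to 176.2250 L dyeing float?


Formula: Conc = dye_mass(kg) / volume(L) * 1000
Substituting: Conc = 0.1730 / 176.2250 * 1000
Result: 0.9817 g/L


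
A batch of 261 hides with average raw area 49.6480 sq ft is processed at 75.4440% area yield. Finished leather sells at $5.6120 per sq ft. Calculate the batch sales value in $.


Raw_total = N * avg_area = 261 * 49.6480 = 12958.1280 sq ft
Finished = Raw_total * yield / 100 = 12958.1280 * 75.4440 / 100 = 9776.1301 sq ft
Value = Finished * price = 9776.1301 * 5.6120 = 54863.6421 $


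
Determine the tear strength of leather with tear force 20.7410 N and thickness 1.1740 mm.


Formula: Tear strength = force / thickness
Substituting: Tear strength = 20.7410 / 1.1740
Result: 17.6670 N/mm


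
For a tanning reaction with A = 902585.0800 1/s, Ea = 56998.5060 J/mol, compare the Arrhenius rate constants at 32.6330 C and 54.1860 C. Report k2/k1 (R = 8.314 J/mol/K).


T1 = 32.6330 + 273.15 = 305.7830 K; T2 = 54.1860 + 273.15 = 327.3360 K
k1 = A * exp(-Ea/(R*T1)) = 902585.0800 * exp(-56998.5060/(8.314*305.7830)) = 1.6539e-04 1/s
k2 = A * exp(-Ea/(R*T2)) = 902585.0800 * exp(-56998.5060/(8.314*327.3360)) = 7.2381e-04 1/s
k2/k1 = 7.2381e-04 / 1.6539e-04 = 4.3764


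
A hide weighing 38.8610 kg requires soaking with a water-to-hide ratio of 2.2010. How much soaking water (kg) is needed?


Formula: Water = hide_weight * ratio
Substituting: Water = 38.8610 * 2.2010
Result: 85.5331 kg


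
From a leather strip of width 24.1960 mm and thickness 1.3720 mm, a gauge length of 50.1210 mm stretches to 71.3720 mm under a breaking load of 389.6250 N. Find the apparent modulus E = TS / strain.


TS = F / (w * t) = 389.6250 / (24.1960 * 1.3720) = 11.7368 N/mm^2
strain = (Lf - L0) / L0 = (71.3720 - 50.1210) / 50.1210 = 0.4240
E = TS / strain = 11.7368 / 0.4240 = 27.6815 N/mm^2


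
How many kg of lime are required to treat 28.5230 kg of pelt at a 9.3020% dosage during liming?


Formula: Lime = substrate * pct / 100
Substituting: Lime = 28.5230 * 9.3020 / 100
Result: 2.6532 kg


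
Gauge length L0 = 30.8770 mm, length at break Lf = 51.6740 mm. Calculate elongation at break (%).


Formula: Elongation = (Lf - L0) / L0 * 100
Substituting: Elongation = (51.6740 - 30.8770) / 30.8770 * 100
Result: 67.3543 %


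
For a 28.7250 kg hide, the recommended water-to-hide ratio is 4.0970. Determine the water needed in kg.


Formula: Water = hide_weight * ratio
Substituting: Water = 28.7250 * 4.0970
Result: 117.6863 kg


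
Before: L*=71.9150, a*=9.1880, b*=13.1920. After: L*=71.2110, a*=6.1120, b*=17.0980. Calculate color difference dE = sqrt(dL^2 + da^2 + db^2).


dL = -0.7040, da = -3.0760, db = 3.9060
dE = sqrt((-0.7040)^2 + (-3.0760)^2 + 3.9060^2) = 5.0214


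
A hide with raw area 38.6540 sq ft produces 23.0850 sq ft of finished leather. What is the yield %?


Formula: Yield = finished / raw * 100
Substituting: Yield = 23.0850 / 38.6540 * 100
Result: 59.7222 %


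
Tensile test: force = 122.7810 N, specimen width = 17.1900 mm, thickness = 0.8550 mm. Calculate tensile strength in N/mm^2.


Formula: TS = force / (width * thickness)
Substituting: TS = 122.7810 / (17.1900 * 0.8550)
Result: 8.3539 N/mm^2


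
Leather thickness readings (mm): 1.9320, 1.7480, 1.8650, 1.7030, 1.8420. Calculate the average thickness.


Formula: Average = sum / n
Substituting: Average = 9.0900 / 5
Result: 1.8180 mm


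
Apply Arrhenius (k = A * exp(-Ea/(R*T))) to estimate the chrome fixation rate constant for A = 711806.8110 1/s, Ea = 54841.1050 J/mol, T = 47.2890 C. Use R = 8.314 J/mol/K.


T_K = T_C + 273.15 = 47.2890 + 273.15 = 320.4390 K
exponent = -Ea / (R * T_K) = -54841.1050 / (8.314 * 320.4390) = -20.5850
k = A * exp(exponent) = 711806.8110 * exp(-20.5850) = 8.1736e-04 1/s


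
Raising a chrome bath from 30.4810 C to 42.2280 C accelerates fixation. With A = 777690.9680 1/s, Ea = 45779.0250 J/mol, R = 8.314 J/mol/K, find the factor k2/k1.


T1 = 30.4810 + 273.15 = 303.6310 K; T2 = 42.2280 + 273.15 = 315.3780 K
k1 = A * exp(-Ea/(R*T1)) = 777690.9680 * exp(-45779.0250/(8.314*303.6310)) = 0.0103516 1/s
k2 = A * exp(-Ea/(R*T2)) = 777690.9680 * exp(-45779.0250/(8.314*315.3780)) = 0.0203404 1/s
k2/k1 = 0.0203404 / 0.0103516 = 1.9650


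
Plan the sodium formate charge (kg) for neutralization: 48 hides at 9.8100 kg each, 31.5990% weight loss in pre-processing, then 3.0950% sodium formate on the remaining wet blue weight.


Total_raw = N * avg_wt = 48 * 9.8100 = 470.8800 kg
Substrate = Total_raw * (1 - loss/100) = 470.8800 * (1 - 31.5990/100) = 322.0866 kg
Neutralizer = Substrate * pct / 100 = 322.0866 * 3.0950 / 100 = 9.9686 kg


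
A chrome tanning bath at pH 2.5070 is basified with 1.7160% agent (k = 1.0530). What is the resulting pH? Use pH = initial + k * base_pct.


Formula: pH_final = pH_initial + k * base_pct
Substituting: pH_final = 2.5070 + 1.0530 * 1.7160
Result: 4.3139


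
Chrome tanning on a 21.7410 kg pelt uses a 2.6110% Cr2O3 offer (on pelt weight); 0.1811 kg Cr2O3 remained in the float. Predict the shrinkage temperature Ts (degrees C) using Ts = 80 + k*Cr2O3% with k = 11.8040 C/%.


Offered = pelt * offer_pct / 100 = 21.7410 * 2.6110 / 100 = 0.5677 kg
Uptake = offered - residual = 0.5677 - 0.1811 = 0.3866 kg
Cr2O3% on pelt = uptake / pelt * 100 = 0.3866 / 21.7410 * 100 = 1.7780 %
Ts = 80 + k * Cr2O3% = 80 + 11.8040 * 1.7780 = 100.9876 C


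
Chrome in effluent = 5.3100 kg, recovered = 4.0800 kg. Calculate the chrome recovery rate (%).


Formula: Recovery = recovered / input * 100
Substituting: Recovery = 4.0800 / 5.3100 * 100
Result: 76.8362 %


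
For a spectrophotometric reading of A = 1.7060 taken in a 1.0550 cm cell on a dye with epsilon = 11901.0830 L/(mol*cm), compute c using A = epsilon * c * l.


Formula: c = A / (epsilon * l)
Substituting: c = 1.7060 / (11901.0830 * 1.0550)
Result: 1.3588e-04 mol/L


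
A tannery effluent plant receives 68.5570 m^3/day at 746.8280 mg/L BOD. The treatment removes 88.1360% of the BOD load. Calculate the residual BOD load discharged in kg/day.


Load_in = volume * conc / 1000 = 68.5570 * 746.8280 / 1000 = 51.2003 kg/day
Removed = Load_in * eff / 100 = 51.2003 * 88.1360 / 100 = 45.1259 kg/day
Load_out = Load_in - Removed = 51.2003 - 45.1259 = 6.0744 kg/day


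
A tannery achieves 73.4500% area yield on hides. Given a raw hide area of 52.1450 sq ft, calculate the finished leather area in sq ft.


Formula: finished = raw * yield / 100
Substituting: finished = 52.1450 * 73.4500 / 100
Result: 38.3005 sq ft


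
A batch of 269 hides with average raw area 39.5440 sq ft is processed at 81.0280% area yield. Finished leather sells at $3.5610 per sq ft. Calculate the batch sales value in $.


Raw_total = N * avg_area = 269 * 39.5440 = 10637.3360 sq ft
Finished = Raw_total * yield / 100 = 10637.3360 * 81.0280 / 100 = 8619.2206 sq ft
Value = Finished * price = 8619.2206 * 3.5610 = 30693.0446 $


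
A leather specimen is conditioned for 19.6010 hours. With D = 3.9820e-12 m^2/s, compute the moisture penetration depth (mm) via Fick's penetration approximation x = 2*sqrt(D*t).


t = 19.6010 hr * 3600 = 70563.6000 s
D * t = 3.9820e-12 * 70563.6000 = 2.8098e-07
x = 2 * sqrt(D*t) = 2 * sqrt(2.8098e-07) = 0.00106016 m = 1.0602 mm


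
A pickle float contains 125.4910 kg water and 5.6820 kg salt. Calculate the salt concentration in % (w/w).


Formula: Conc = salt / (water + salt) * 100
Substituting: Conc = 5.6820 / (125.4910 + 5.6820) * 100
Result: 4.3317 %


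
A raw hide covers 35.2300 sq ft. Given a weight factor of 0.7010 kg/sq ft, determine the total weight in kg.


Formula: Weight = area * weight_per_sqft
Substituting: Weight = 35.2300 * 0.7010
Result: 24.6962 kg


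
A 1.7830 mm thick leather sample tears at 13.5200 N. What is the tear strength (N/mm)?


Formula: Tear strength = force / thickness
Substituting: Tear strength = 13.5200 / 1.7830
Result: 7.5827 N/mm


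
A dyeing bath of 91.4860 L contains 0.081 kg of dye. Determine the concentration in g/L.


Formula: Conc = dye_mass(kg) / volume(L) * 1000
Substituting: Conc = 0.081 / 91.4860 * 1000
Result: 0.8854 g/L


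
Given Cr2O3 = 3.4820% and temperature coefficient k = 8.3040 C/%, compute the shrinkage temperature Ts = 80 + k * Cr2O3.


Formula: Ts = 80 + k * Cr2O3
Substituting: Ts = 80 + 8.3040 * 3.4820
Result: 108.9145 C


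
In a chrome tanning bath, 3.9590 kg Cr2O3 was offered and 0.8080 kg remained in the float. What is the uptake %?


Formula: Uptake = (offered - residual) / offered * 100
Substituting: Uptake = (3.9590 - 0.8080) / 3.9590 * 100
Result: 79.5908 %


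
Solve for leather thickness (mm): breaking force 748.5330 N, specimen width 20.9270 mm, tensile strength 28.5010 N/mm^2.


Formula: t = F / (TS * w)
Substituting: t = 748.5330 / (28.5010 * 20.9270)
Result: 1.2550 mm


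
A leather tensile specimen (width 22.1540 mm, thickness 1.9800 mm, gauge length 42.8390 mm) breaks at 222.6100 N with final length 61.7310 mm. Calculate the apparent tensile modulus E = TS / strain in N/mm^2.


TS = F / (w * t) = 222.6100 / (22.1540 * 1.9800) = 5.0749 N/mm^2
strain = (Lf - L0) / L0 = (61.7310 - 42.8390) / 42.8390 = 0.4410
E = TS / strain = 5.0749 / 0.4410 = 11.5077 N/mm^2


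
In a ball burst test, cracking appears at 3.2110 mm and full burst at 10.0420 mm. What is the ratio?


Formula: Ratio = crack / burst
Substituting: Ratio = 3.2110 / 10.0420
Result: 0.3198


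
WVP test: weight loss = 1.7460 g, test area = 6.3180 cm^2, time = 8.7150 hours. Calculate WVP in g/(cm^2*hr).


Formula: WVP = loss / (area * time)
Substituting: WVP = 1.7460 / (6.3180 * 8.7150)
Result: 0.0317101 g/(cm^2*hr)


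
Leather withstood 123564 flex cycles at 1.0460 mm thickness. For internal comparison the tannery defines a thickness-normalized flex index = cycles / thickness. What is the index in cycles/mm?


Formula: Index = cycles / thickness
Substituting: Index = 123564 / 1.0460
Result: 118130.0191 cycles/mm


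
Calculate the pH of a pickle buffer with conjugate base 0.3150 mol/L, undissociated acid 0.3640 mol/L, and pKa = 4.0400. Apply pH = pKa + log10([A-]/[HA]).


ratio = [A-] / [HA] = 0.3150 / 0.3640 = 0.8654
log10(ratio) = -0.0627908
pH = pKa + log10(ratio) = 4.0400 - 0.0627908 = 3.9772


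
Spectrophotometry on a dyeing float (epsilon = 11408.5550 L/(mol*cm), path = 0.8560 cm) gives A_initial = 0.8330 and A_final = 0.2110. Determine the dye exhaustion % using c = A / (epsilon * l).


c_initial = A_i / (epsilon * l) = 0.8330 / (11408.5550 * 0.8560) = 8.5298e-05 mol/L
c_final = A_f / (epsilon * l) = 0.2110 / (11408.5550 * 0.8560) = 2.1606e-05 mol/L
Exhaustion = (c_initial - c_final) / c_initial * 100 = (8.5298e-05 - 2.1606e-05) / 8.5298e-05 * 100 = 74.6699 %


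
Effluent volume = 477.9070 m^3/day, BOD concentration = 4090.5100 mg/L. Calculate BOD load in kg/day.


Formula: BOD_load = volume * conc / 1000
Substituting: BOD_load = 477.9070 * 4090.5100 / 1000
Result: 1954.8834 kg/day


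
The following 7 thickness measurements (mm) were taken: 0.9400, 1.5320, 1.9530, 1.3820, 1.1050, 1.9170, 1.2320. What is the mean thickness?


Formula: Average = sum / n
Substituting: Average = 10.0610 / 7
Result: 1.4373 mm


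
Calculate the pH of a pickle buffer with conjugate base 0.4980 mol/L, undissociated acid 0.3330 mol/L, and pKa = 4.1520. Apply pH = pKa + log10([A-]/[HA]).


ratio = [A-] / [HA] = 0.4980 / 0.3330 = 1.4955
log10(ratio) = 0.1748
pH = pKa + log10(ratio) = 4.1520 + 0.1748 = 4.3268


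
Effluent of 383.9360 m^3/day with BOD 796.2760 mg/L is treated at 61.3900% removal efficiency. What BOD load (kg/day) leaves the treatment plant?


Load_in = volume * conc / 1000 = 383.9360 * 796.2760 / 1000 = 305.7190 kg/day
Removed = Load_in * eff / 100 = 305.7190 * 61.3900 / 100 = 187.6809 kg/day
Load_out = Load_in - Removed = 305.7190 - 187.6809 = 118.0381 kg/day


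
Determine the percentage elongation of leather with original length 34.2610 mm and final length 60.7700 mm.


Formula: Elongation = (Lf - L0) / L0 * 100
Substituting: Elongation = (60.7700 - 34.2610) / 34.2610 * 100
Result: 77.3737 %


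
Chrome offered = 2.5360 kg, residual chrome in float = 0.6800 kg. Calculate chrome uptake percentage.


Formula: Uptake = (offered - residual) / offered * 100
Substituting: Uptake = (2.5360 - 0.6800) / 2.5360 * 100
Result: 73.1861 %


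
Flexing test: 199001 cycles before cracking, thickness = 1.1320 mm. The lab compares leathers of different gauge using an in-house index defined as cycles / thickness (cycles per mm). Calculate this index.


Formula: Index = cycles / thickness
Substituting: Index = 199001 / 1.1320
Result: 175795.9364 cycles/mm


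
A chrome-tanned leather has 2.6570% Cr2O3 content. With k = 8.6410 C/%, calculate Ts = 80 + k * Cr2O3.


Formula: Ts = 80 + k * Cr2O3
Substituting: Ts = 80 + 8.6410 * 2.6570
Result: 102.9591 C


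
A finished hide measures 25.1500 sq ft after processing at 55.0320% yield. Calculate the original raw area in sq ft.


Formula: raw = finished * 100 / yield
Substituting: raw = 25.1500 * 100 / 55.0320
Result: 45.7007 sq ft


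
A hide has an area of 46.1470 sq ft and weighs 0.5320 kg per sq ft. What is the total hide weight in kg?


Formula: Weight = area * weight_per_sqft
Substituting: Weight = 46.1470 * 0.5320
Result: 24.5502 kg


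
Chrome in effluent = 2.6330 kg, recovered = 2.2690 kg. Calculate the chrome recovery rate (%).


Formula: Recovery = recovered / input * 100
Substituting: Recovery = 2.2690 / 2.6330 * 100
Result: 86.1755 %


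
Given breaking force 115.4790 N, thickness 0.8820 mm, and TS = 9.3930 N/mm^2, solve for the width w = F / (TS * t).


Formula: w = F / (TS * t)
Substituting: w = 115.4790 / (9.3930 * 0.8820)
Result: 13.9390 mm


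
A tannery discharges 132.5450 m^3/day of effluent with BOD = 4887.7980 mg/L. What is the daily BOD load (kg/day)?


Formula: BOD_load = volume * conc / 1000
Substituting: BOD_load = 132.5450 * 4887.7980 / 1000
Result: 647.8532 kg/day


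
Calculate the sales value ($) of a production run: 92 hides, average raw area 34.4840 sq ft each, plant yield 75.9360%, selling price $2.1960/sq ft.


Raw_total = N * avg_area = 92 * 34.4840 = 3172.5280 sq ft
Finished = Raw_total * yield / 100 = 3172.5280 * 75.9360 / 100 = 2409.0909 sq ft
Value = Finished * price = 2409.0909 * 2.1960 = 5290.3635 $


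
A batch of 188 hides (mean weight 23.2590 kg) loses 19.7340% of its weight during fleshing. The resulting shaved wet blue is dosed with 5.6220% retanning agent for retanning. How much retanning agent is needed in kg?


Total_raw = N * avg_wt = 188 * 23.2590 = 4372.6920 kg
Substrate = Total_raw * (1 - loss/100) = 4372.6920 * (1 - 19.7340/100) = 3509.7850 kg
Retan = Substrate * pct / 100 = 3509.7850 * 5.6220 / 100 = 197.3201 kg


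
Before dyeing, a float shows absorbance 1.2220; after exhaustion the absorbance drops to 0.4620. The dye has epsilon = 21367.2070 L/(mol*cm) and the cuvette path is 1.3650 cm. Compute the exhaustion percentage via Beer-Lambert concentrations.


c_initial = A_i / (epsilon * l) = 1.2220 / (21367.2070 * 1.3650) = 4.1898e-05 mol/L
c_final = A_f / (epsilon * l) = 0.4620 / (21367.2070 * 1.3650) = 1.5840e-05 mol/L
Exhaustion = (c_initial - c_final) / c_initial * 100 = (4.1898e-05 - 1.5840e-05) / 4.1898e-05 * 100 = 62.1931 %


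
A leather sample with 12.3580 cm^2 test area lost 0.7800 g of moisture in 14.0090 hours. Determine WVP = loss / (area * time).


Formula: WVP = loss / (area * time)
Substituting: WVP = 0.7800 / (12.3580 * 14.0090)
Result: 0.00450546 g/(cm^2*hr)


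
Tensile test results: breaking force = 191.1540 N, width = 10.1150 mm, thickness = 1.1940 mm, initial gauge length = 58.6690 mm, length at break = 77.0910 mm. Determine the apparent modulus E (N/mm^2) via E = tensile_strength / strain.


TS = F / (w * t) = 191.1540 / (10.1150 * 1.1940) = 15.8275 N/mm^2
strain = (Lf - L0) / L0 = (77.0910 - 58.6690) / 58.6690 = 0.3140
E = TS / strain = 15.8275 / 0.3140 = 50.4063 N/mm^2


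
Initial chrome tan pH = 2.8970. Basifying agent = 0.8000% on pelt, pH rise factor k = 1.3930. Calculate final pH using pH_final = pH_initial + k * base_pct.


Formula: pH_final = pH_initial + k * base_pct
Substituting: pH_final = 2.8970 + 1.3930 * 0.8000
Result: 4.0114


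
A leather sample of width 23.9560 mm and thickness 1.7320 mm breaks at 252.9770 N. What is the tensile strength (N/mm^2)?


Formula: TS = force / (width * thickness)
Substituting: TS = 252.9770 / (23.9560 * 1.7320)
Result: 6.0970 N/mm^2


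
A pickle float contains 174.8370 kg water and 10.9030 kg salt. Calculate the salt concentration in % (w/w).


Formula: Conc = salt / (water + salt) * 100
Substituting: Conc = 10.9030 / (174.8370 + 10.9030) * 100
Result: 5.8700 %


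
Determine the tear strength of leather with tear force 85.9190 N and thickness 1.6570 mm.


Formula: Tear strength = force / thickness
Substituting: Tear strength = 85.9190 / 1.6570
Result: 51.8521 N/mm


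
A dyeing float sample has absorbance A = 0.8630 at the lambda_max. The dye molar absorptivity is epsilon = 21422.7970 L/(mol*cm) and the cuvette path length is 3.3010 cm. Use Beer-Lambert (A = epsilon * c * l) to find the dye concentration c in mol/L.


Formula: c = A / (epsilon * l)
Substituting: c = 0.8630 / (21422.7970 * 3.3010)
Result: 1.2204e-05 mol/L


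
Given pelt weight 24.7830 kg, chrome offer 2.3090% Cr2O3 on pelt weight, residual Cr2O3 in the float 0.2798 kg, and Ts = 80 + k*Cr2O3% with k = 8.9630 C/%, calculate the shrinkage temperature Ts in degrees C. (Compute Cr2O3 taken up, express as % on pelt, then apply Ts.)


Offered = pelt * offer_pct / 100 = 24.7830 * 2.3090 / 100 = 0.5722 kg
Uptake = offered - residual = 0.5722 - 0.2798 = 0.2924 kg
Cr2O3% on pelt = uptake / pelt * 100 = 0.2924 / 24.7830 * 100 = 1.1800 %
Ts = 80 + k * Cr2O3% = 80 + 8.9630 * 1.1800 = 90.5763 C


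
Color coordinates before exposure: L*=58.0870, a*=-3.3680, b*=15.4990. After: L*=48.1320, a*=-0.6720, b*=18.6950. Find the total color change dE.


dL = -9.9550, da = 2.6960, db = 3.1960
dE = sqrt((-9.9550)^2 + 2.6960^2 + 3.1960^2) = 10.7974


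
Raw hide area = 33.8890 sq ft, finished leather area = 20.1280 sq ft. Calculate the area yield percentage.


Formula: Yield = finished / raw * 100
Substituting: Yield = 20.1280 / 33.8890 * 100
Result: 59.3939 %


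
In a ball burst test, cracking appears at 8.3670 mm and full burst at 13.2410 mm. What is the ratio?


Formula: Ratio = crack / burst
Substituting: Ratio = 8.3670 / 13.2410
Result: 0.6319


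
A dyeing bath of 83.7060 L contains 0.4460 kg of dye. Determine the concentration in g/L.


Formula: Conc = dye_mass(kg) / volume(L) * 1000
Substituting: Conc = 0.4460 / 83.7060 * 1000
Result: 5.3282 g/L


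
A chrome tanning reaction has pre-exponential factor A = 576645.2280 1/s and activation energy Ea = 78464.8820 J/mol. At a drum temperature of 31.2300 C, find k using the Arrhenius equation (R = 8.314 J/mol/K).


T_K = T_C + 273.15 = 31.2300 + 273.15 = 304.3800 K
exponent = -Ea / (R * T_K) = -78464.8820 / (8.314 * 304.3800) = -31.0062
k = A * exp(exponent) = 576645.2280 * exp(-31.0062) = 1.9727e-08 1/s


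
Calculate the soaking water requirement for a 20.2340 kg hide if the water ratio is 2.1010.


Formula: Water = hide_weight * ratio
Substituting: Water = 20.2340 * 2.1010
Result: 42.5116 kg


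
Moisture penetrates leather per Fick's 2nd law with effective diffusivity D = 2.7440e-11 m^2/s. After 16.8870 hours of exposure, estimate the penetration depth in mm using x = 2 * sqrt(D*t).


t = 16.8870 hr * 3600 = 60793.2000 s
D * t = 2.7440e-11 * 60793.2000 = 1.6682e-06
x = 2 * sqrt(D*t) = 2 * sqrt(1.6682e-06) = 0.00258315 m = 2.5831 mm
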